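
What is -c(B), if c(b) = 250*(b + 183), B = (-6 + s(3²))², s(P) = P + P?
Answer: -81750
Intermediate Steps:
s(P) = 2*P
B = 144 (B = (-6 + 2*3²)² = (-6 + 2*9)² = (-6 + 18)² = 12² = 144)
c(b) = 45750 + 250*b (c(b) = 250*(183 + b) = 45750 + 250*b)
-c(B) = -(45750 + 250*144) = -(45750 + 36000) = -1*81750 = -81750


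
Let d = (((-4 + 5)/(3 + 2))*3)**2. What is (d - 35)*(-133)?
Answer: 115178/25 ≈ 4607.1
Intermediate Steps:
d = 9/25 (d = ((1/5)*3)**2 = (3/5)**2 = 9/25 ≈ 0.36000)
(d - 35)*(-133) = (9/25 - 35)*(-133) = -866/25*(-133) = 115178/25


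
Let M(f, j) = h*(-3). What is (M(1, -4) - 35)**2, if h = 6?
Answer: 2809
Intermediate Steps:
M(f, j) = -18 (M(f, j) = 6*(-3) = -18)
(M(1, -4) - 35)**2 = (-18 - 35)**2 = (-53)**2 = 2809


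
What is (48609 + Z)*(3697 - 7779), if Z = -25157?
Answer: -95731064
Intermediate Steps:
(48609 + Z)*(3697 - 7779) = (48609 - 25157)*(3697 - 7779) = 23452*(-4082) = -95731064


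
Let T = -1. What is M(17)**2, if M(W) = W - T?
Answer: 324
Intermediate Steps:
M(W) = 1 + W (M(W) = W - 1*(-1) = W + 1 = 1 + W)
M(17)**2 = (1 + 17)**2 = 18**2 = 324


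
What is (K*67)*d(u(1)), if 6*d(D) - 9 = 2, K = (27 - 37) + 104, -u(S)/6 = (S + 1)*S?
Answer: 34639/3 ≈ 11546.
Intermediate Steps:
u(S) = -6*S*(1 + S) (u(S) = -6*(S + 1)*S = -6*(1 + S)*S = -6*S*(1 + S))
K = 94 (K = -10 + 104 = 94)
d(D) = 11/6 (d(D) = 3/2 + (⅙)*2 = 3/2 + ⅓ = 11/6)
(K*67)*d(u(1)) = (94*67)*(11/6) = 6298*(11/6) = 34639/3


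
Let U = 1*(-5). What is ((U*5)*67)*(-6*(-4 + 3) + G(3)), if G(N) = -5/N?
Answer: -21775/3 ≈ -7258.3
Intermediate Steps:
U = -5
((U*5)*67)*(-6*(-4 + 3) + G(3)) = (-5*5*67)*(-6*(-4 + 3) - 5/3) = (-25*67)*(-6*(-1) - 5*⅓) = -1675*(-2*(-3) - 5/3) = -1675*(6 - 5/3) = -1675*13/3 = -21775/3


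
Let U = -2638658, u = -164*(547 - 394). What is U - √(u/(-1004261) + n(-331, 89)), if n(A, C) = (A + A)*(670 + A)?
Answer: -2638658 - I*√226334539557445566/1004261 ≈ -2.6387e+6 - 473.73*I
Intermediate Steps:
u = -25092 (u = -164*153 = -25092)
n(A, C) = 2*A*(670 + A) (n(A, C) = (2*A)*(670 + A) = 2*A*(670 + A))
U - √(u/(-1004261) + n(-331, 89)) = -2638658 - √(-25092/(-1004261) + 2*(-331)*(670 - 331)) = -2638658 - √(-25092*(-1/1004261) + 2*(-331)*339) = -2638658 - √(25092/1004261 - 224418) = -2638658 - √(-225374220006/1004261) = -2638658 - I*√226334539557445566/1004261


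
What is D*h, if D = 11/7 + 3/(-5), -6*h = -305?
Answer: 1037/21 ≈ 49.381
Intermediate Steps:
h = 305/6 (h = -⅙*(-305) = 305/6 ≈ 50.833)
D = 34/35 (D = 11*(⅐) + 3*(-⅕) = 11/7 - ⅗ = 34/35 ≈ 0.97143)
D*h = (34/35)*(305/6) = 1037/21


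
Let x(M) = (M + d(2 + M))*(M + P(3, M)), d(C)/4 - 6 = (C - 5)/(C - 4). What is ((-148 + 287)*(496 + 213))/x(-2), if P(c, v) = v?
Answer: -98551/108 ≈ -912.51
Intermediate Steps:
d(C) = 24 + 4*(-5 + C)/(-4 + C) (d(C) = 24 + 4*((C - 5)/(C - 4)) = 24 + 4*((-5 + C)/(-4 + C)) = 24 + 4*(-5 + C)/(-4 + C))
x(M) = 2*M*(M + 4*(-15 + 7*M)/(-2 + M)) (x(M) = (M + 4*(-29 + 7*(2 + M))/(-4 + (2 + M)))*(M + M) = (M + 4*(-29 + (14 + 7*M))/(-2 + M))*(2*M) = (M + 4*(-15 + 7*M)/(-2 + M))*(2*M) = 2*M*(M + 4*(-15 + 7*M)/(-2 + M)))
((-148 + 287)*(496 + 213))/x(-2) = ((-148 + 287)*(496 + 213))/((2*(-2)*(-60 + (-2)² + 26*(-2))/(-2 - 2))) = (139*709)/((2*(-2)*(-60 + 4 - 52)/(-4))) = 98551/((2*(-2)*(-¼)*(-108))) = 98551/(-108) = 98551*(-1/108) = -98551/108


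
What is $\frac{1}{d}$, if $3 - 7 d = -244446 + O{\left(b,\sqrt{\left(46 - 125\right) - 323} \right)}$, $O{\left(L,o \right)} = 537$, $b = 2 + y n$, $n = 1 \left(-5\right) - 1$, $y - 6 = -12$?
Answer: $\frac{7}{243912} \approx 2.8699 \cdot 10^{-5}$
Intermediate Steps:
$y = -6$ ($y = 6 - 12 = -6$)
$n = -6$ ($n = -5 - 1 = -6$)
$b = 38$ ($b = 2 - -36 = 2 + 36 = 38$)
$d = \frac{243912}{7}$ ($d = \frac{3}{7} - \frac{-244446 + 537}{7} = \frac{3}{7} - - \frac{243909}{7} = \frac{3}{7} + \frac{243909}{7} = \frac{243912}{7} \approx 34845.0$)
$\frac{1}{d} = \frac{1}{\frac{243912}{7}} = \frac{7}{243912}$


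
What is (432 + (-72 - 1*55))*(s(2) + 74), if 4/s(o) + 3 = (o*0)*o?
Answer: 66490/3 ≈ 22163.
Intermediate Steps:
s(o) = -4/3 (s(o) = 4/(-3 + (o*0)*o) = 4/(-3 + 0*o) = 4/(-3 + 0) = 4/(-3) = 4*(-⅓) = -4/3)
(432 + (-72 - 1*55))*(s(2) + 74) = (432 + (-72 - 1*55))*(-4/3 + 74) = (432 + (-72 - 55))*(218/3) = (432 - 127)*(218/3) = 305*(218/3) = 66490/3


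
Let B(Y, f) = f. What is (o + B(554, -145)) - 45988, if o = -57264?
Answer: -103397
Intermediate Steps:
(o + B(554, -145)) - 45988 = (-57264 - 145) - 45988 = -57409 - 45988 = -103397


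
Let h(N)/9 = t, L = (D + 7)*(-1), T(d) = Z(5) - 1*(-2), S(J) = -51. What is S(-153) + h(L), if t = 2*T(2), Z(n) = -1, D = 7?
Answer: -33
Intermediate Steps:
T(d) = 1 (T(d) = -1 - 1*(-2) = -1 + 2 = 1)
L = -14 (L = (7 + 7)*(-1) = 14*(-1) = -14)
t = 2 (t = 2*1 = 2)
h(N) = 18 (h(N) = 9*2 = 18)
S(-153) + h(L) = -51 + 18 = -33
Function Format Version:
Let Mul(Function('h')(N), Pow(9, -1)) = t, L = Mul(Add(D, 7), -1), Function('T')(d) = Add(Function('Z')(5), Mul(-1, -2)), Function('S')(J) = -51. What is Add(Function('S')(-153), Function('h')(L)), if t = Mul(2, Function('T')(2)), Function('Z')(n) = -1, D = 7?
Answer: -33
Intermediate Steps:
Function('T')(d) = 1 (Function('T')(d) = Add(-1, Mul(-1, -2)) = Add(-1, 2) = 1)
L = -14 (L = Mul(Add(7, 7), -1) = Mul(14, -1) = -14)
t = 2 (t = Mul(2, 1) = 2)
Function('h')(N) = 18 (Function('h')(N) = Mul(9, 2) = 18)
Add(Function('S')(-153), Function('h')(L)) = Add(-51, 18) = -33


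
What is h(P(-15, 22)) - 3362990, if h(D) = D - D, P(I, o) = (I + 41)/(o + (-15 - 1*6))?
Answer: -3362990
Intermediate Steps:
P(I, o) = (41 + I)/(-21 + o) (P(I, o) = (41 + I)/(o + (-15 - 6)) = (41 + I)/(o - 21) = (41 + I)/(-21 + o))
h(D) = 0
h(P(-15, 22)) - 3362990 = 0 - 3362990 = -3362990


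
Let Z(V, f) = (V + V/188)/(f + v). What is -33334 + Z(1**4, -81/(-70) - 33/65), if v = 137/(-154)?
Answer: -7533629929/225976 ≈ -33338.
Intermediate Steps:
v = -137/154 (v = 137*(-1/154) = -137/154 ≈ -0.88961)
Z(V, f) = 189*V/(188*(-137/154 + f)) (Z(V, f) = (V + V/188)/(f - 137/154) = (V + V*(1/188))/(-137/154 + f) = (V + V/188)/(-137/154 + f) = (189*V/188)/(-137/154 + f) = 189*V/(188*(-137/154 + f)))
-33334 + Z(1**4, -81/(-70) - 33/65) = -33334 + (14553/94)*1**4/(-137 + 154*(-81/(-70) - 33/65)) = -33334 + (14553/94)*1/(-137 + 154*(-81*(-1/70) - 33*1/65)) = -33334 + (14553/94)*1/(-137 + 154*(81/70 - 33/65)) = -33334 + (14553/94)*1/(-137 + 154*(591/910)) = -33334 + (14553/94)*1/(-137 + 6501/65) = -33334 + (14553/94)*1/(-2404/65) = -33334 + (14553/94)*1*(-65/2404) = -33334 - 945945/225976 = -7533629929/225976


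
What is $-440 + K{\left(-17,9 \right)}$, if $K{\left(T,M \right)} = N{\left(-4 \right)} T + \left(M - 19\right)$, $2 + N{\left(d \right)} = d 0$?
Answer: $-416$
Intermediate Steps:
$N{\left(d \right)} = -2$ ($N{\left(d \right)} = -2 + d 0 = -2 + 0 = -2$)
$K{\left(T,M \right)} = -19 + M - 2 T$ ($K{\left(T,M \right)} = - 2 T + \left(M - 19\right) = - 2 T + \left(-19 + M\right) = -19 + M - 2 T$)
$-440 + K{\left(-17,9 \right)} = -440 - -24 = -440 + \left(-19 + 9 + 34\right) = -440 + 24 = -416$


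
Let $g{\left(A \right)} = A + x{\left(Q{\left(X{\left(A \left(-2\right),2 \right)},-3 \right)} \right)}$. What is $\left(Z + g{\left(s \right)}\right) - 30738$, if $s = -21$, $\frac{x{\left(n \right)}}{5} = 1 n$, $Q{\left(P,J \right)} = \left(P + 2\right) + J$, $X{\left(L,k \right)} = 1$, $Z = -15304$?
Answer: $-46063$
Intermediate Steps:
$Q{\left(P,J \right)} = 2 + J + P$ ($Q{\left(P,J \right)} = \left(2 + P\right) + J = 2 + J + P$)
$x{\left(n \right)} = 5 n$ ($x{\left(n \right)} = 5 \cdot 1 n = 5 n$)
$g{\left(A \right)} = A$ ($g{\left(A \right)} = A + 5 \left(2 - 3 + 1\right) = A + 5 \cdot 0 = A + 0 = A$)
$\left(Z + g{\left(s \right)}\right) - 30738 = \left(-15304 - 21\right) - 30738 = -15325 - 30738 = -46063$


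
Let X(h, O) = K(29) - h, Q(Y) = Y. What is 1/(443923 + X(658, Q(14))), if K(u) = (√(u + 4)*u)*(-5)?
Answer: 1019/451685440 + √33/1355056320 ≈ 2.2602e-6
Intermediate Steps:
K(u) = -5*u*√(4 + u) (K(u) = (√(4 + u)*u)*(-5) = (u*√(4 + u))*(-5) = -5*u*√(4 + u))
X(h, O) = -h - 145*√33 (X(h, O) = -5*29*√(4 + 29) - h = -5*29*√33 - h = -145*√33 - h = -h - 145*√33)
1/(443923 + X(658, Q(14))) = 1/(443923 + (-1*658 - 145*√33)) = 1/(443923 + (-658 - 145*√33)) = 1/(443265 - 145*√33)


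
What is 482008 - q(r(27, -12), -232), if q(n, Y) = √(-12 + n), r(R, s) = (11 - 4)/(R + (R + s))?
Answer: 482008 - I*√426/6 ≈ 4.8201e+5 - 3.44*I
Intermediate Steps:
r(R, s) = 7/(s + 2*R)
482008 - q(r(27, -12), -232) = 482008 - √(-12 + 7/(-12 + 2*27)) = 482008 - √(-12 + 7/(-12 + 54)) = 482008 - √(-12 + 7/42) = 482008 - √(-12 + 7*(1/42)) = 482008 - √(-12 + ⅙) = 482008 - √(-71/6) = 482008 - I*√426/6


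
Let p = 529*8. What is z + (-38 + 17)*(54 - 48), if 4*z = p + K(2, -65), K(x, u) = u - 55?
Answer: 902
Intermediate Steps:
K(x, u) = -55 + u
p = 4232
z = 1028 (z = (4232 + (-55 - 65))/4 = (4232 - 120)/4 = (¼)*4112 = 1028)
z + (-38 + 17)*(54 - 48) = 1028 + (-38 + 17)*(54 - 48) = 1028 - 21*6 = 1028 - 126 = 902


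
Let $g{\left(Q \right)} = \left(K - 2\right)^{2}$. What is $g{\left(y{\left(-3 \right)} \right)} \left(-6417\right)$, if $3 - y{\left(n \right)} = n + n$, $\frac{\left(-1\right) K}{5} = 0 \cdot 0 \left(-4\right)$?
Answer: $-25668$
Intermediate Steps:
$K = 0$ ($K = - 5 \cdot 0 \cdot 0 \left(-4\right) = - 5 \cdot 0 \left(-4\right) = \left(-5\right) 0 = 0$)
$y{\left(n \right)} = 3 - 2 n$ ($y{\left(n \right)} = 3 - \left(n + n\right) = 3 - 2 n$)
$g{\left(Q \right)} = 4$ ($g{\left(Q \right)} = \left(0 - 2\right)^{2} = \left(-2\right)^{2} = 4$)
$g{\left(y{\left(-3 \right)} \right)} \left(-6417\right) = 4 \left(-6417\right) = -25668$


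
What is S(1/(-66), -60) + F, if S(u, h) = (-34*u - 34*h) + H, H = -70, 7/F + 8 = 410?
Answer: 2904565/1474 ≈ 1970.5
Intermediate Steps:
F = 7/402 (F = 7/(-8 + 410) = 7/402 ≈ 0.017413)
S(u, h) = -70 - 34*h - 34*u (S(u, h) = (-34*u - 34*h) - 70 = (-34*h - 34*u) - 70 = -70 - 34*h - 34*u)
S(1/(-66), -60) + F = (-70 - 34*(-60) - 34/(-66)) + 7/402 = (-70 + 2040 - 34*(-1/66)) + 7/402 = (-70 + 2040 + 17/33) + 7/402 = 65027/33 + 7/402 = 2904565/1474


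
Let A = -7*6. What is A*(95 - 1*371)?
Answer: 11592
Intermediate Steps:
A = -42
A*(95 - 1*371) = -42*(95 - 1*371) = -42*(95 - 371) = -42*(-276) = 11592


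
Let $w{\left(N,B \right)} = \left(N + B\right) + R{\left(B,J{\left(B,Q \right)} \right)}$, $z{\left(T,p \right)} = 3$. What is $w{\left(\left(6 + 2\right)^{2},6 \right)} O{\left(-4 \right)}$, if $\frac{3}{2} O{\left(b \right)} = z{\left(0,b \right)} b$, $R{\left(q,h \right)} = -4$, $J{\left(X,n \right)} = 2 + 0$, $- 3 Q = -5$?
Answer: $-528$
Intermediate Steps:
$Q = \frac{5}{3}$ ($Q = \left(- \frac{1}{3}\right) \left(-5\right) = \frac{5}{3} \approx 1.6667$)
$J{\left(X,n \right)} = 2$
$w{\left(N,B \right)} = -4 + B + N$ ($w{\left(N,B \right)} = \left(N + B\right) - 4 = \left(B + N\right) - 4 = -4 + B + N$)
$O{\left(b \right)} = 2 b$ ($O{\left(b \right)} = \frac{2 \cdot 3 b}{3} = 2 b$)
$w{\left(\left(6 + 2\right)^{2},6 \right)} O{\left(-4 \right)} = \left(-4 + 6 + \left(6 + 2\right)^{2}\right) 2 \left(-4\right) = \left(-4 + 6 + 8^{2}\right) \left(-8\right) = \left(-4 + 6 + 64\right) \left(-8\right) = 66 \left(-8\right) = -528$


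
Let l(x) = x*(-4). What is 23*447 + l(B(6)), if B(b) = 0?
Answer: 10281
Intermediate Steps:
l(x) = -4*x
23*447 + l(B(6)) = 23*447 - 4*0 = 10281 + 0 = 10281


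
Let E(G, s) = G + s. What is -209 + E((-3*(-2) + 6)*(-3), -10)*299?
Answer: -13963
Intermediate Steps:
-209 + E((-3*(-2) + 6)*(-3), -10)*299 = -209 + ((-3*(-2) + 6)*(-3) - 10)*299 = -209 + ((6 + 6)*(-3) - 10)*299 = -209 + (12*(-3) - 10)*299 = -209 + (-36 - 10)*299 = -209 - 46*299 = -209 - 13754 = -13963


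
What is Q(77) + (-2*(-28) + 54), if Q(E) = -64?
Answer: 46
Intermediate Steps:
Q(77) + (-2*(-28) + 54) = -64 + (-2*(-28) + 54) = -64 + (56 + 54) = -64 + 110 = 46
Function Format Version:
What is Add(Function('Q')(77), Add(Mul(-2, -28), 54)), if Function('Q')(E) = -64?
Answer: 46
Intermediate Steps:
Add(Function('Q')(77), Add(Mul(-2, -28), 54)) = Add(-64, Add(Mul(-2, -28), 54)) = Add(-64, Add(56, 54)) = Add(-64, 110) = 46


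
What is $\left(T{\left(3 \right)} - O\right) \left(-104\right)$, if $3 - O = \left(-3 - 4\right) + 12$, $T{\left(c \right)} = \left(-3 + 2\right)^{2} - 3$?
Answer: $0$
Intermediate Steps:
$T{\left(c \right)} = -2$ ($T{\left(c \right)} = \left(-1\right)^{2} - 3 = 1 - 3 = -2$)
$O = -2$ ($O = 3 - \left(\left(-3 - 4\right) + 12\right) = 3 - \left(-7 + 12\right) = 3 - 5 = -2$)
$\left(T{\left(3 \right)} - O\right) \left(-104\right) = \left(-2 - -2\right) \left(-104\right) = \left(-2 + 2\right) \left(-104\right) = 0 \left(-104\right) = 0$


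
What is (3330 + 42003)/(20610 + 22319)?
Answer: 45333/42929 ≈ 1.0560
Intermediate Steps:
(3330 + 42003)/(20610 + 22319) = 45333/42929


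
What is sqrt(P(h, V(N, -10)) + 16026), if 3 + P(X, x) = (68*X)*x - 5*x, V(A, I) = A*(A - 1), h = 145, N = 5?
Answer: sqrt(213123) ≈ 461.65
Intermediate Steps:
V(A, I) = A*(-1 + A)
P(X, x) = -3 - 5*x + 68*X*x (P(X, x) = -3 + ((68*X)*x - 5*x) = -3 + (68*X*x - 5*x) = -3 + (-5*x + 68*X*x) = -3 - 5*x + 68*X*x)
sqrt(P(h, V(N, -10)) + 16026) = sqrt((-3 - 25*(-1 + 5) + 68*145*(5*(-1 + 5))) + 16026) = sqrt((-3 - 25*4 + 68*145*(5*4)) + 16026) = sqrt((-3 - 5*20 + 68*145*20) + 16026) = sqrt((-3 - 100 + 197200) + 16026) = sqrt(197097 + 16026) = sqrt(213123)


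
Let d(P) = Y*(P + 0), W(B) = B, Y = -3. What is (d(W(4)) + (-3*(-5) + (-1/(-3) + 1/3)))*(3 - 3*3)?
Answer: -22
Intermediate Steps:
d(P) = -3*P (d(P) = -3*(P + 0) = -3*P)
(d(W(4)) + (-3*(-5) + (-1/(-3) + 1/3)))*(3 - 3*3) = (-3*4 + (-3*(-5) + (-1/(-3) + 1/3)))*(3 - 3*3) = (-12 + (15 + (-1*(-⅓) + 1*(⅓))))*(3 - 9) = (-12 + (15 + (⅓ + ⅓)))*(-6) = (-12 + (15 + ⅔))*(-6) = (-12 + 47/3)*(-6) = (11/3)*(-6) = -22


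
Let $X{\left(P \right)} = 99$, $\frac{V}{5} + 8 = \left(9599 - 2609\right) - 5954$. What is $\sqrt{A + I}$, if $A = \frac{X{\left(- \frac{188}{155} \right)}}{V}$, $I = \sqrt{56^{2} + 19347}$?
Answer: $\frac{\sqrt{127215 + 6604900 \sqrt{22483}}}{2570} \approx 12.246$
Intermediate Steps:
$V = 5140$ ($V = -40 + 5 \left(\left(9599 - 2609\right) - 5954\right) = -40 + 5 \left(6990 - 5954\right) = -40 + 5 \cdot 1036 = -40 + 5180 = 5140$)
$I = \sqrt{22483}$ ($I = \sqrt{3136 + 19347} = \sqrt{22483} \approx 149.94$)
$A = \frac{99}{5140} \approx 0.019261$
$\sqrt{A + I} = \sqrt{\frac{99}{5140} + \sqrt{22483}}$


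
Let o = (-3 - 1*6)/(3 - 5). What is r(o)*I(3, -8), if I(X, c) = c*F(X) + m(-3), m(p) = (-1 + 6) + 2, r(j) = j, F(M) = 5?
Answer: -297/2 ≈ -148.50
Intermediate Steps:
o = 9/2 (o = (-3 - 6)/(-2) = -9*(-½) = 9/2 ≈ 4.5000)
m(p) = 7 (m(p) = 5 + 2 = 7)
I(X, c) = 7 + 5*c (I(X, c) = c*5 + 7 = 5*c + 7 = 7 + 5*c)
r(o)*I(3, -8) = 9*(7 + 5*(-8))/2 = 9*(7 - 40)/2 = (9/2)*(-33) = -297/2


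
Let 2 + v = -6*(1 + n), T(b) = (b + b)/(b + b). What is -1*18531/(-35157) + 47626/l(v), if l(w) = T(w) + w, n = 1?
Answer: -558048793/152347 ≈ -3663.0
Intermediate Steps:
T(b) = 1 (T(b) = (2*b)/((2*b)) = (2*b)*(1/(2*b)) = 1)
v = -14 (v = -2 - 6*(1 + 1) = -2 - 6*2 = -2 - 12 = -14)
l(w) = 1 + w
-1*18531/(-35157) + 47626/l(v) = -1*18531/(-35157) + 47626/(1 - 14) = -18531*(-1/35157) + 47626/(-13) = 6177/11719 + 47626*(-1/13) = 6177/11719 - 47626/13 = -558048793/152347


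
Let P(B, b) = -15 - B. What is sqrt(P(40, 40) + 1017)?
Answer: sqrt(962) ≈ 31.016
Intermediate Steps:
sqrt(P(40, 40) + 1017) = sqrt((-15 - 1*40) + 1017) = sqrt((-15 - 40) + 1017) = sqrt(-55 + 1017) = sqrt(962)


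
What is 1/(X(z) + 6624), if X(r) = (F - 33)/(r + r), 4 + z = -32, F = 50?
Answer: 72/476911 ≈ 0.00015097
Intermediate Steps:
z = -36 (z = -4 - 32 = -36)
X(r) = 17/(2*r) (X(r) = (50 - 33)/(r + r) = 17/((2*r)) = 17*(1/(2*r)) = 17/(2*r))
1/(X(z) + 6624) = 1/((17/2)/(-36) + 6624) = 1/((17/2)*(-1/36) + 6624) = 1/(-17/72 + 6624) = 1/(476911/72) = 72/476911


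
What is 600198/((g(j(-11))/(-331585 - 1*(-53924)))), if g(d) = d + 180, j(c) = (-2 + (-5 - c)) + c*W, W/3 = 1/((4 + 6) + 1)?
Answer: -166651576878/181 ≈ -9.2073e+8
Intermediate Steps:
W = 3/11 (W = 3/((4 + 6) + 1) = 3/(10 + 1) = 3/11 ≈ 0.27273)
j(c) = -7 - 8*c/11 (j(c) = (-2 + (-5 - c)) + c*(3/11) = (-7 - c) + 3*c/11 = -7 - 8*c/11)
g(d) = 180 + d
600198/((g(j(-11))/(-331585 - 1*(-53924)))) = 600198/(((180 + (-7 - 8/11*(-11)))/(-331585 - 1*(-53924)))) = 600198/(((180 + (-7 + 8))/(-331585 + 53924))) = 600198/(((180 + 1)/(-277661))) = 600198/((181*(-1/277661))) = 600198/(-181/277661) = 600198*(-277661/181) = -166651576878/181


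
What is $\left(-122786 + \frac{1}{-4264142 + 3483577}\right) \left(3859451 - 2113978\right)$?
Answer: $- \frac{167290415869580043}{780565} \approx -2.1432 \cdot 10^{11}$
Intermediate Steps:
$\left(-122786 + \frac{1}{-4264142 + 3483577}\right) \left(3859451 - 2113978\right) = \left(-122786 + \frac{1}{-780565}\right) 1745473 = \left(-122786 - \frac{1}{780565}\right) 1745473 = \left(- \frac{95842454091}{780565}\right) 1745473 = - \frac{167290415869580043}{780565}$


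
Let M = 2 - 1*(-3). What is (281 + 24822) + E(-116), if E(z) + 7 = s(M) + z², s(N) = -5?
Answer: 38547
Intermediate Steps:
M = 5 (M = 2 + 3 = 5)
E(z) = -12 + z² (E(z) = -7 + (-5 + z²) = -12 + z²)
(281 + 24822) + E(-116) = (281 + 24822) + (-12 + (-116)²) = 25103 + (-12 + 13456) = 25103 + 13444 = 38547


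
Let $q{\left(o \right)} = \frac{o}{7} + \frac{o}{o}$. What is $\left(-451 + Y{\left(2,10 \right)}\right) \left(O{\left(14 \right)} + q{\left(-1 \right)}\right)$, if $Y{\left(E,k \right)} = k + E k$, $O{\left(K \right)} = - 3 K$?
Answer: $\frac{121248}{7} \approx 17321.0$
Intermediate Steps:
$q{\left(o \right)} = 1 + \frac{o}{7}$ ($q{\left(o \right)} = o \frac{1}{7} + 1 = \frac{o}{7} + 1 = 1 + \frac{o}{7}$)
$\left(-451 + Y{\left(2,10 \right)}\right) \left(O{\left(14 \right)} + q{\left(-1 \right)}\right) = \left(-451 + 10 \left(1 + 2\right)\right) \left(\left(-3\right) 14 + \left(1 + \frac{1}{7} \left(-1\right)\right)\right) = \left(-451 + 10 \cdot 3\right) \left(-42 + \left(1 - \frac{1}{7}\right)\right) = \left(-451 + 30\right) \left(-42 + \frac{6}{7}\right) = \left(-421\right) \left(- \frac{288}{7}\right) = \frac{121248}{7}$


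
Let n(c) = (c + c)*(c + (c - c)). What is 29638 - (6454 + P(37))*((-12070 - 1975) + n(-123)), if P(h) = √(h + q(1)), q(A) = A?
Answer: -104609064 - 16213*√38 ≈ -1.0471e+8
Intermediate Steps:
n(c) = 2*c² (n(c) = (2*c)*(c + 0) = (2*c)*c = 2*c²)
P(h) = √(1 + h) (P(h) = √(h + 1) = √(1 + h))
29638 - (6454 + P(37))*((-12070 - 1975) + n(-123)) = 29638 - (6454 + √(1 + 37))*((-12070 - 1975) + 2*(-123)²) = 29638 - (6454 + √38)*(-14045 + 2*15129) = 29638 - (6454 + √38)*(-14045 + 30258) = 29638 - (6454 + √38)*16213 = 29638 - (104638702 + 16213*√38) = 29638 + (-104638702 - 16213*√38) = -104609064 - 16213*√38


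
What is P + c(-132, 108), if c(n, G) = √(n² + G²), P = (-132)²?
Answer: 17424 + 12*√202 ≈ 17595.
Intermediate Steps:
P = 17424
c(n, G) = √(G² + n²)
P + c(-132, 108) = 17424 + √(108² + (-132)²) = 17424 + √(11664 + 17424) = 17424 + √29088 = 17424 + 12*√202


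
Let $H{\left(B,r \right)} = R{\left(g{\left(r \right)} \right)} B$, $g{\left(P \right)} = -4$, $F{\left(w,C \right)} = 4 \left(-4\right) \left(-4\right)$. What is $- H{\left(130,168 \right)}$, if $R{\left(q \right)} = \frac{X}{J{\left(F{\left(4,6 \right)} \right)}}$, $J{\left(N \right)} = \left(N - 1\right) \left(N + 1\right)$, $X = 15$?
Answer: $- \frac{10}{21} \approx -0.47619$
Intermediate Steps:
$F{\left(w,C \right)} = 64$ ($F{\left(w,C \right)} = \left(-16\right) \left(-4\right) = 64$)
$J{\left(N \right)} = \left(1 + N\right) \left(-1 + N\right)$ ($J{\left(N \right)} = \left(-1 + N\right) \left(1 + N\right) = \left(1 + N\right) \left(-1 + N\right)$)
$R{\left(q \right)} = \frac{1}{273}$ ($R{\left(q \right)} = \frac{15}{-1 + 64^{2}} = \frac{15}{-1 + 4096} = \frac{15}{4095} = 15 \cdot \frac{1}{4095} = \frac{1}{273}$)
$H{\left(B,r \right)} = \frac{B}{273}$
$- H{\left(130,168 \right)} = - \frac{130}{273} = \left(-1\right) \frac{10}{21} = - \frac{10}{21}$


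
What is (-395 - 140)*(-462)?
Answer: 247170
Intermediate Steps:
(-395 - 140)*(-462) = -535*(-462) = 247170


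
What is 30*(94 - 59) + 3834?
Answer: 4884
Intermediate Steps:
30*(94 - 59) + 3834 = 30*35 + 3834 = 1050 + 3834 = 4884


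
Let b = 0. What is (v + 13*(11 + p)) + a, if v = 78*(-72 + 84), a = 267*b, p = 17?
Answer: 1300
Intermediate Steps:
a = 0 (a = 267*0 = 0)
v = 936 (v = 78*12 = 936)
(v + 13*(11 + p)) + a = (936 + 13*(11 + 17)) + 0 = (936 + 13*28) + 0 = (936 + 364) + 0 = 1300 + 0 = 1300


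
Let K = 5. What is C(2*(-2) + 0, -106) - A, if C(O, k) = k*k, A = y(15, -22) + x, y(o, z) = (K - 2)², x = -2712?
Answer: 13939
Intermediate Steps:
y(o, z) = 9 (y(o, z) = (5 - 2)² = 3² = 9)
A = -2703 (A = 9 - 2712 = -2703)
C(O, k) = k²
C(2*(-2) + 0, -106) - A = (-106)² - 1*(-2703) = 11236 + 2703 = 13939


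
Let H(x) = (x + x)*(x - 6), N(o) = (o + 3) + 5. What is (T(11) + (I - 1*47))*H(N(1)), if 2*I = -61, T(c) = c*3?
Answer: -2403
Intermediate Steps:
T(c) = 3*c
N(o) = 8 + o (N(o) = (3 + o) + 5 = 8 + o)
I = -61/2 (I = (1/2)*(-61) = -61/2 ≈ -30.500)
H(x) = 2*x*(-6 + x) (H(x) = (2*x)*(-6 + x) = 2*x*(-6 + x))
(T(11) + (I - 1*47))*H(N(1)) = (3*11 + (-61/2 - 1*47))*(2*(8 + 1)*(-6 + (8 + 1))) = (33 + (-61/2 - 47))*(2*9*(-6 + 9)) = (33 - 155/2)*(2*9*3) = -89/2*54 = -2403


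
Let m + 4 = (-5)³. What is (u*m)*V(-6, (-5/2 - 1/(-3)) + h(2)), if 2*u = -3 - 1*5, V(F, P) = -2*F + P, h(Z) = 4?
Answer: 7138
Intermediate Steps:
V(F, P) = P - 2*F
u = -4 (u = (-3 - 1*5)/2 = (-3 - 5)/2 = (½)*(-8) = -4)
m = -129 (m = -4 + (-5)³ = -4 - 125 = -129)
(u*m)*V(-6, (-5/2 - 1/(-3)) + h(2)) = (-4*(-129))*(((-5/2 - 1/(-3)) + 4) - 2*(-6)) = 516*(((-5*½ - 1*(-⅓)) + 4) + 12) = 516*(((-5/2 + ⅓) + 4) + 12) = 516*((-13/6 + 4) + 12) = 516*(11/6 + 12) = 516*(83/6) = 7138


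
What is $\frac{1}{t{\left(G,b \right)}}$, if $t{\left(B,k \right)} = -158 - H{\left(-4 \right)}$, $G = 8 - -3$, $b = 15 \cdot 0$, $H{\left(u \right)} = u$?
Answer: $- \frac{1}{154} \approx -0.0064935$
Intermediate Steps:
$b = 0$
$G = 11$ ($G = 8 + 3 = 11$)
$t{\left(B,k \right)} = -154$ ($t{\left(B,k \right)} = -158 - -4 = -158 + 4 = -154$)
$\frac{1}{t{\left(G,b \right)}} = \frac{1}{-154} = - \frac{1}{154}$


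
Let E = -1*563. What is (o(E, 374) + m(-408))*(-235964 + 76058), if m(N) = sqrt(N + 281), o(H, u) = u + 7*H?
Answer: 570384702 - 159906*I*sqrt(127) ≈ 5.7038e+8 - 1.8021e+6*I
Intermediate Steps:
E = -563
m(N) = sqrt(281 + N)
(o(E, 374) + m(-408))*(-235964 + 76058) = ((374 + 7*(-563)) + sqrt(281 - 408))*(-235964 + 76058) = ((374 - 3941) + sqrt(-127))*(-159906) = (-3567 + I*sqrt(127))*(-159906) = 570384702 - 159906*I*sqrt(127)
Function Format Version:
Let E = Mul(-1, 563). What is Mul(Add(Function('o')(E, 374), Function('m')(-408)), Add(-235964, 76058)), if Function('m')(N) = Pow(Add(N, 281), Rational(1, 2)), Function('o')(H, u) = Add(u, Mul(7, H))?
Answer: Add(570384702, Mul(-159906, I, Pow(127, Rational(1, 2)))) ≈ Add(5.7038e+8, Mul(-1.8021e+6, I))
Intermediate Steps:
E = -563
Function('m')(N) = Pow(Add(281, N), Rational(1, 2))
Mul(Add(Function('o')(E, 374), Function('m')(-408)), Add(-235964, 76058)) = Mul(Add(Add(374, Mul(7, -563)), Pow(Add(281, -408), Rational(1, 2))), Add(-235964, 76058)) = Mul(Add(Add(374, -3941), Pow(-127, Rational(1, 2))), -159906) = Mul(Add(-3567, Mul(I, Pow(127, Rational(1, 2)))), -159906) = Add(570384702, Mul(-159906, I, Pow(127, Rational(1, 2))))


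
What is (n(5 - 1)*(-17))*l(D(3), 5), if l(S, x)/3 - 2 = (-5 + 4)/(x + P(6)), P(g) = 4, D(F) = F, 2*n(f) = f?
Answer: -578/3 ≈ -192.67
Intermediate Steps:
n(f) = f/2
l(S, x) = 6 - 3/(4 + x) (l(S, x) = 6 + 3*((-5 + 4)/(x + 4)) = 6 + 3*(-1/(4 + x)) = 6 - 3/(4 + x))
(n(5 - 1)*(-17))*l(D(3), 5) = (((5 - 1)/2)*(-17))*(3*(7 + 2*5)/(4 + 5)) = (((1/2)*4)*(-17))*(3*(7 + 10)/9) = (2*(-17))*(3*(1/9)*17) = -34*17/3 = -578/3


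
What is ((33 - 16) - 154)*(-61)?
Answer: 8357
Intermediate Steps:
((33 - 16) - 154)*(-61) = (17 - 154)*(-61) = -137*(-61) = 8357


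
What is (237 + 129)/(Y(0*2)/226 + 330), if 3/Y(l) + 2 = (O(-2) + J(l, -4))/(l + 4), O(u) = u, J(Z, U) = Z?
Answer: 68930/62149 ≈ 1.1091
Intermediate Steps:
Y(l) = 3/(-2 + (-2 + l)/(4 + l)) (Y(l) = 3/(-2 + (-2 + l)/(l + 4)) = 3/(-2 + (-2 + l)/(4 + l)))
(237 + 129)/(Y(0*2)/226 + 330) = (237 + 129)/((3*(-4 - 0*2)/(10 + 0*2))/226 + 330) = 366/((3*(-4 - 1*0)/(10 + 0))*(1/226) + 330) = 366/((3*(-4 + 0)/10)*(1/226) + 330) = 366/((3*(⅒)*(-4))*(1/226) + 330) = 366/(-6/5*1/226 + 330) = 366/(-3/565 + 330) = 366/(186447/565) = 366*(565/186447) = 68930/62149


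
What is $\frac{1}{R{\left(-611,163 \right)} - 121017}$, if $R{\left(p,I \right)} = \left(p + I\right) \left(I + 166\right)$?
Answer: $- \frac{1}{268409} \approx -3.7257 \cdot 10^{-6}$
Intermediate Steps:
$R{\left(p,I \right)} = \left(166 + I\right) \left(I + p\right)$ ($R{\left(p,I \right)} = \left(I + p\right) \left(166 + I\right) = \left(166 + I\right) \left(I + p\right)$)
$\frac{1}{R{\left(-611,163 \right)} - 121017} = \frac{1}{\left(163^{2} + 166 \cdot 163 + 166 \left(-611\right) + 163 \left(-611\right)\right) - 121017} = \frac{1}{\left(26569 + 27058 - 101426 - 99593\right) - 121017} = \frac{1}{-147392 - 121017} = \frac{1}{-268409} = - \frac{1}{268409}$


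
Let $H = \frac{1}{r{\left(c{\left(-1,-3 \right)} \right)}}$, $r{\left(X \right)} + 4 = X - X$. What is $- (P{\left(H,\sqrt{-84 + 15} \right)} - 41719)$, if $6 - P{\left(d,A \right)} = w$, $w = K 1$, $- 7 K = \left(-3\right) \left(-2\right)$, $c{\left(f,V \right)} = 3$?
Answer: $\frac{291985}{7} \approx 41712.0$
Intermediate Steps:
$r{\left(X \right)} = -4$ ($r{\left(X \right)} = -4 + \left(X - X\right) = -4 + 0 = -4$)
$K = - \frac{6}{7}$ ($K = - \frac{\left(-3\right) \left(-2\right)}{7} = \left(- \frac{1}{7}\right) 6 = - \frac{6}{7} \approx -0.85714$)
$H = - \frac{1}{4}$ ($H = \frac{1}{-4} = - \frac{1}{4} \approx -0.25$)
$w = - \frac{6}{7}$ ($w = \left(- \frac{6}{7}\right) 1 = - \frac{6}{7} \approx -0.85714$)
$P{\left(d,A \right)} = \frac{48}{7}$ ($P{\left(d,A \right)} = 6 - - \frac{6}{7} = 6 + \frac{6}{7} = \frac{48}{7}$)
$- (P{\left(H,\sqrt{-84 + 15} \right)} - 41719) = - (\frac{48}{7} - 41719) = \left(-1\right) \left(- \frac{291985}{7}\right) = \frac{291985}{7}$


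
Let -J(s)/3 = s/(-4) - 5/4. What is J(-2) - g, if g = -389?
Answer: 1565/4 ≈ 391.25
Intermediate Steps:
J(s) = 15/4 + 3*s/4 (J(s) = -3*(s/(-4) - 5/4) = -3*(s*(-¼) - 5*¼) = -3*(-s/4 - 5/4) = -3*(-5/4 - s/4) = 15/4 + 3*s/4)
J(-2) - g = (15/4 + (¾)*(-2)) - 1*(-389) = (15/4 - 3/2) + 389 = 9/4 + 389 = 1565/4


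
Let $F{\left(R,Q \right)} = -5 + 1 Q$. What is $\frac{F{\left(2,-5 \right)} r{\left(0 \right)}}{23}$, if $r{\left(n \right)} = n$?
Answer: $0$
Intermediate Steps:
$F{\left(R,Q \right)} = -5 + Q$
$\frac{F{\left(2,-5 \right)} r{\left(0 \right)}}{23} = \frac{\left(-5 - 5\right) 0}{23} = \left(-10\right) 0 \cdot \frac{1}{23} = 0 \cdot \frac{1}{23} = 0$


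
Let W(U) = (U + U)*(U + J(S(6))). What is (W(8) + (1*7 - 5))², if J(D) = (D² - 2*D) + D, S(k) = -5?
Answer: 372100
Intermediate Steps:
J(D) = D² - D
W(U) = 2*U*(30 + U) (W(U) = (U + U)*(U - 5*(-1 - 5)) = (2*U)*(U - 5*(-6)) = (2*U)*(U + 30) = (2*U)*(30 + U) = 2*U*(30 + U))
(W(8) + (1*7 - 5))² = (2*8*(30 + 8) + (1*7 - 5))² = (2*8*38 + (7 - 5))² = (608 + 2)² = 610² = 372100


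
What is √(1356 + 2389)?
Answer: √3745 ≈ 61.196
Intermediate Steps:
√(1356 + 2389) = √3745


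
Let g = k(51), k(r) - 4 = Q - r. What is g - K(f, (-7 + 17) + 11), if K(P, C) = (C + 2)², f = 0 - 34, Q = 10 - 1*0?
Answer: -566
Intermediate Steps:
Q = 10 (Q = 10 + 0 = 10)
k(r) = 14 - r (k(r) = 4 + (10 - r) = 14 - r)
f = -34
K(P, C) = (2 + C)²
g = -37 (g = 14 - 1*51 = 14 - 51 = -37)
g - K(f, (-7 + 17) + 11) = -37 - (2 + ((-7 + 17) + 11))² = -37 - (2 + (10 + 11))² = -37 - (2 + 21)² = -37 - 1*23² = -37 - 1*529 = -37 - 529 = -566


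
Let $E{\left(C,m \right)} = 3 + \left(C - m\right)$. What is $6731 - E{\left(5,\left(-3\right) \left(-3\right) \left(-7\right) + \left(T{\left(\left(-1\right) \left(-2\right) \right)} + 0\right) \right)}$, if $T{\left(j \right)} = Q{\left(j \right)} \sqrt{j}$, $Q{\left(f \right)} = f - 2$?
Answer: $6660$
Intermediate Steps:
$Q{\left(f \right)} = -2 + f$
$T{\left(j \right)} = \sqrt{j} \left(-2 + j\right)$ ($T{\left(j \right)} = \left(-2 + j\right) \sqrt{j} = \sqrt{j} \left(-2 + j\right)$)
$E{\left(C,m \right)} = 3 + C - m$
$6731 - E{\left(5,\left(-3\right) \left(-3\right) \left(-7\right) + \left(T{\left(\left(-1\right) \left(-2\right) \right)} + 0\right) \right)} = 6731 - \left(3 + 5 - \left(\left(-3\right) \left(-3\right) \left(-7\right) + \left(\sqrt{\left(-1\right) \left(-2\right)} \left(-2 - -2\right) + 0\right)\right)\right) = 6731 - \left(3 + 5 - \left(9 \left(-7\right) + \left(\sqrt{2} \left(-2 + 2\right) + 0\right)\right)\right) = 6731 - \left(3 + 5 - \left(-63 + \left(\sqrt{2} \cdot 0 + 0\right)\right)\right) = 6731 - \left(3 + 5 - \left(-63 + \left(0 + 0\right)\right)\right) = 6731 - \left(3 + 5 - \left(-63 + 0\right)\right) = 6731 - \left(3 + 5 - -63\right) = 6731 - \left(3 + 5 + 63\right) = 6731 - 71 = 6660$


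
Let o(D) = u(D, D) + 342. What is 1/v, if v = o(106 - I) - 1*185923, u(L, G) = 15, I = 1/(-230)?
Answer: -1/185566 ≈ -5.3889e-6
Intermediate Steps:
I = -1/230 ≈ -0.0043478
o(D) = 357 (o(D) = 15 + 342 = 357)
v = -185566 (v = 357 - 1*185923 = 357 - 185923 = -185566)
1/v = 1/(-185566) = -1/185566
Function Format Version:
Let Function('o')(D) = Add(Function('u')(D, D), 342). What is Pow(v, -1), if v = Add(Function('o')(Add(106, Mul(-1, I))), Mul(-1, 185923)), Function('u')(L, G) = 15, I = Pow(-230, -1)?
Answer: Rational(-1, 185566) ≈ -5.3889e-6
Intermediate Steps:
I = Rational(-1, 230) ≈ -0.0043478
Function('o')(D) = 357 (Function('o')(D) = Add(15, 342) = 357)
v = -185566 (v = Add(357, Mul(-1, 185923)) = Add(357, -185923) = -185566)
Pow(v, -1) = Pow(-185566, -1) = Rational(-1, 185566)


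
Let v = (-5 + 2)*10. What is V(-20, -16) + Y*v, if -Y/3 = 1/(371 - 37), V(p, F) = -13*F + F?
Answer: 32109/167 ≈ 192.27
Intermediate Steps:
V(p, F) = -12*F
Y = -3/334 (Y = -3/(371 - 37) = -3/334 ≈ -0.0089820)
v = -30 (v = -3*10 = -30)
V(-20, -16) + Y*v = -12*(-16) - 3/334*(-30) = 192 + 45/167 = 32109/167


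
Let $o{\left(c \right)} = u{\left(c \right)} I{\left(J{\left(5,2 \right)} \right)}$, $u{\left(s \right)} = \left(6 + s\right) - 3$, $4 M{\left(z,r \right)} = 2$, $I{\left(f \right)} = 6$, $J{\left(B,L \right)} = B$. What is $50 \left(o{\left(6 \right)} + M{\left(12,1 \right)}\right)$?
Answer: $2725$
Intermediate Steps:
$M{\left(z,r \right)} = \frac{1}{2}$ ($M{\left(z,r \right)} = \frac{1}{4} \cdot 2 = \frac{1}{2}$)
$u{\left(s \right)} = 3 + s$
$o{\left(c \right)} = 18 + 6 c$ ($o{\left(c \right)} = \left(3 + c\right) 6 = 18 + 6 c$)
$50 \left(o{\left(6 \right)} + M{\left(12,1 \right)}\right) = 50 \left(\left(18 + 6 \cdot 6\right) + \frac{1}{2}\right) = 50 \left(\left(18 + 36\right) + \frac{1}{2}\right) = 50 \left(54 + \frac{1}{2}\right) = 50 \cdot \frac{109}{2} = 2725$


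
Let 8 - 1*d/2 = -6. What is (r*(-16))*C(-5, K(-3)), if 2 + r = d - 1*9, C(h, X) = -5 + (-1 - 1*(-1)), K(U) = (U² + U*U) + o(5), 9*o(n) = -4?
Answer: 1360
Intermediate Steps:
d = 28 (d = 16 - 2*(-6) = 16 + 12 = 28)
o(n) = -4/9 (o(n) = (⅑)*(-4) = -4/9)
K(U) = -4/9 + 2*U² (K(U) = (U² + U*U) - 4/9 = (U² + U²) - 4/9 = 2*U² - 4/9 = -4/9 + 2*U²)
C(h, X) = -5 (C(h, X) = -5 + (-1 + 1) = -5 + 0 = -5)
r = 17 (r = -2 + (28 - 1*9) = -2 + (28 - 9) = -2 + 19 = 17)
(r*(-16))*C(-5, K(-3)) = (17*(-16))*(-5) = -272*(-5) = 1360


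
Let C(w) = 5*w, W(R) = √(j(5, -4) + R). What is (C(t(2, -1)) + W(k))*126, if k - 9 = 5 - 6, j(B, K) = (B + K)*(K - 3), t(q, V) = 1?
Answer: 756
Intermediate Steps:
j(B, K) = (-3 + K)*(B + K) (j(B, K) = (B + K)*(-3 + K) = (-3 + K)*(B + K))
k = 8 (k = 9 + (5 - 6) = 9 - 1 = 8)
W(R) = √(-7 + R) (W(R) = √(((-4)² - 3*5 - 3*(-4) + 5*(-4)) + R) = √((16 - 15 + 12 - 20) + R) = √(-7 + R))
(C(t(2, -1)) + W(k))*126 = (5*1 + √(-7 + 8))*126 = (5 + √1)*126 = (5 + 1)*126 = 6*126 = 756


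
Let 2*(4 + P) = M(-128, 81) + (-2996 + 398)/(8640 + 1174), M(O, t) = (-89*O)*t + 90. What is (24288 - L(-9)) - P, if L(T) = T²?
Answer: -4290777641/9814 ≈ -4.3721e+5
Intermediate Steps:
M(O, t) = 90 - 89*O*t (M(O, t) = -89*O*t + 90 = 90 - 89*O*t)
P = 4528345139/9814 (P = -4 + ((90 - 89*(-128)*81) + (-2996 + 398)/(8640 + 1174))/2 = -4 + ((90 + 922752) - 2598/9814)/2 = -4 + (922842 - 2598*1/9814)/2 = -4 + (922842 - 1299/4907)/2 = -4 + (½)*(4528384395/4907) = -4 + 4528384395/9814 = 4528345139/9814 ≈ 4.6142e+5)
(24288 - L(-9)) - P = (24288 - 1*(-9)²) - 1*4528345139/9814 = (24288 - 1*81) - 4528345139/9814 = (24288 - 81) - 4528345139/9814 = 24207 - 4528345139/9814 = -4290777641/9814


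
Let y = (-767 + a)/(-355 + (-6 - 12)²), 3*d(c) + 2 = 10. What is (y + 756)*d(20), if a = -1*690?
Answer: 6424/3 ≈ 2141.3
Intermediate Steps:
a = -690
d(c) = 8/3 (d(c) = -⅔ + (⅓)*10 = -⅔ + 10/3 = 8/3)
y = 47 (y = (-767 - 690)/(-355 + (-6 - 12)²) = -1457/(-355 + (-18)²) = -1457/(-355 + 324) = -1457/(-31) = -1457*(-1/31) = 47)
(y + 756)*d(20) = (47 + 756)*(8/3) = 803*(8/3) = 6424/3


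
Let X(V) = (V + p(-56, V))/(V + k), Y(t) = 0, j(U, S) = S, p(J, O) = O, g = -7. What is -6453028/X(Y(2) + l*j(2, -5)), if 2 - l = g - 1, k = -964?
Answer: -1635842598/25 ≈ -6.5434e+7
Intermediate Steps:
l = 10 (l = 2 - (-7 - 1) = 2 - 1*(-8) = 2 + 8 = 10)
X(V) = 2*V/(-964 + V) (X(V) = (V + V)/(V - 964) = (2*V)/(-964 + V) = 2*V/(-964 + V))
-6453028/X(Y(2) + l*j(2, -5)) = -6453028*(-964 + (0 + 10*(-5)))/(2*(0 + 10*(-5))) = -6453028*(-964 + (0 - 50))/(2*(0 - 50)) = -6453028/(2*(-50)/(-964 - 50)) = -6453028/(2*(-50)/(-1014)) = -6453028/(2*(-50)*(-1/1014)) = -6453028/50/507 = -6453028*507/50 = -1635842598/25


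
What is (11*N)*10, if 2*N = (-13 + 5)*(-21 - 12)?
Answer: 14520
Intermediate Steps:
N = 132 (N = ((-13 + 5)*(-21 - 12))/2 = (-8*(-33))/2 = (½)*264 = 132)
(11*N)*10 = (11*132)*10 = 1452*10 = 14520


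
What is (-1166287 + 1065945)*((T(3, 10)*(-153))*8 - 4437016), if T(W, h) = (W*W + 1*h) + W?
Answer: 447921068848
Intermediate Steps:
T(W, h) = W + h + W**2 (T(W, h) = (W**2 + h) + W = (h + W**2) + W = W + h + W**2)
(-1166287 + 1065945)*((T(3, 10)*(-153))*8 - 4437016) = (-1166287 + 1065945)*(((3 + 10 + 3**2)*(-153))*8 - 4437016) = -100342*(((3 + 10 + 9)*(-153))*8 - 4437016) = -100342*((22*(-153))*8 - 4437016) = -100342*(-3366*8 - 4437016) = -100342*(-26928 - 4437016) = -100342*(-4463944) = 447921068848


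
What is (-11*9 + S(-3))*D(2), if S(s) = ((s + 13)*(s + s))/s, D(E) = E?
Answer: -158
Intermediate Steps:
S(s) = 26 + 2*s (S(s) = ((13 + s)*(2*s))/s = (2*s*(13 + s))/s = 26 + 2*s)
(-11*9 + S(-3))*D(2) = (-11*9 + (26 + 2*(-3)))*2 = (-99 + (26 - 6))*2 = (-99 + 20)*2 = -79*2 = -158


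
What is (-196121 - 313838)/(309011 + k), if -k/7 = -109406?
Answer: -509959/1074853 ≈ -0.47445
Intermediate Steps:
k = 765842 (k = -7*(-109406) = 765842)
(-196121 - 313838)/(309011 + k) = (-196121 - 313838)/(309011 + 765842) = -509959/1074853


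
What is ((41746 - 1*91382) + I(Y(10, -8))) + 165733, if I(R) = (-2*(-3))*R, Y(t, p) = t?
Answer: 116157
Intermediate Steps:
I(R) = 6*R
((41746 - 1*91382) + I(Y(10, -8))) + 165733 = ((41746 - 1*91382) + 6*10) + 165733 = ((41746 - 91382) + 60) + 165733 = (-49636 + 60) + 165733 = -49576 + 165733 = 116157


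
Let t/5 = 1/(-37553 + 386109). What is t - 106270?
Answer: -37041046115/348556 ≈ -1.0627e+5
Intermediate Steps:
t = 5/348556 (t = 5/(-37553 + 386109) = 5/348556 ≈ 1.4345e-5)
t - 106270 = 5/348556 - 106270 = -37041046115/348556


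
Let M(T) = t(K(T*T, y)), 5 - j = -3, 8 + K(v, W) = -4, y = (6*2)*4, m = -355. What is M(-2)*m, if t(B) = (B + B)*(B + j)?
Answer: -34080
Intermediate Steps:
y = 48 (y = 12*4 = 48)
K(v, W) = -12 (K(v, W) = -8 - 4 = -12)
j = 8 (j = 5 - 1*(-3) = 5 + 3 = 8)
t(B) = 2*B*(8 + B) (t(B) = (B + B)*(B + 8) = (2*B)*(8 + B) = 2*B*(8 + B))
M(T) = 96 (M(T) = 2*(-12)*(8 - 12) = 2*(-12)*(-4) = 96)
M(-2)*m = 96*(-355) = -34080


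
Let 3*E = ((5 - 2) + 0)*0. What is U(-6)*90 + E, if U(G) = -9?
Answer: -810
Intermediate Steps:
E = 0 (E = (((5 - 2) + 0)*0)/3 = ((3 + 0)*0)/3 = (3*0)/3 = (1/3)*0 = 0)
U(-6)*90 + E = -9*90 + 0 = -810 + 0 = -810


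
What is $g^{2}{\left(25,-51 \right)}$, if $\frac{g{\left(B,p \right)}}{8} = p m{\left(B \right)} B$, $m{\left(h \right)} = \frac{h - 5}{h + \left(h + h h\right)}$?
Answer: $\frac{7398400}{81} \approx 91338.0$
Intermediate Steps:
$m{\left(h \right)} = \frac{-5 + h}{h^{2} + 2 h}$ ($m{\left(h \right)} = \frac{-5 + h}{h + \left(h + h^{2}\right)} = \frac{-5 + h}{h^{2} + 2 h}$)
$g{\left(B,p \right)} = \frac{8 p \left(-5 + B\right)}{2 + B}$ ($g{\left(B,p \right)} = 8 p \frac{-5 + B}{B \left(2 + B\right)} B = 8 \frac{p \left(-5 + B\right)}{B \left(2 + B\right)} B = 8 \frac{p \left(-5 + B\right)}{2 + B} = \frac{8 p \left(-5 + B\right)}{2 + B}$)
$g^{2}{\left(25,-51 \right)} = \left(8 \left(-51\right) \frac{1}{2 + 25} \left(-5 + 25\right)\right)^{2} = \left(8 \left(-51\right) \frac{1}{27} \cdot 20\right)^{2} = \left(- \frac{2720}{9}\right)^{2} = \frac{7398400}{81}$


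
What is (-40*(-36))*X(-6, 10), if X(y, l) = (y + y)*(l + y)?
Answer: -69120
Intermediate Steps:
X(y, l) = 2*y*(l + y) (X(y, l) = (2*y)*(l + y) = 2*y*(l + y))
(-40*(-36))*X(-6, 10) = (-40*(-36))*(2*(-6)*(10 - 6)) = 1440*(2*(-6)*4) = 1440*(-48) = -69120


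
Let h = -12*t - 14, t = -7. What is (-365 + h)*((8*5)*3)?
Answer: -35400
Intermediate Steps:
h = 70 (h = -12*(-7) - 14 = 84 - 14 = 70)
(-365 + h)*((8*5)*3) = (-365 + 70)*((8*5)*3) = -11800*3 = -295*120 = -35400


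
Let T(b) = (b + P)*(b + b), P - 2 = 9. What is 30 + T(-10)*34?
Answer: -650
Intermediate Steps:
P = 11 (P = 2 + 9 = 11)
T(b) = 2*b*(11 + b) (T(b) = (b + 11)*(b + b) = (11 + b)*(2*b) = 2*b*(11 + b))
30 + T(-10)*34 = 30 + (2*(-10)*(11 - 10))*34 = 30 + (2*(-10)*1)*34 = 30 - 20*34 = 30 - 680 = -650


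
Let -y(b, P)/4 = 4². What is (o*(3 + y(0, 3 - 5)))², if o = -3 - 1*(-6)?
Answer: 33489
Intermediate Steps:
y(b, P) = -64 (y(b, P) = -4*4² = -4*16 = -64)
o = 3 (o = -3 + 6 = 3)
(o*(3 + y(0, 3 - 5)))² = (3*(3 - 64))² = (3*(-61))² = (-183)² = 33489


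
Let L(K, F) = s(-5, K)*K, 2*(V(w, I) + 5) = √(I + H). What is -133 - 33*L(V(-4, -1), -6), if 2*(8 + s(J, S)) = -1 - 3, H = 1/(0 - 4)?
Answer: -1783 + 165*I*√5/2 ≈ -1783.0 + 184.48*I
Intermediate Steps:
H = -¼ (H = 1/(-4) = -¼ ≈ -0.25000)
s(J, S) = -10 (s(J, S) = -8 + (-1 - 3)/2 = -8 + (½)*(-4) = -8 - 2 = -10)
V(w, I) = -5 + √(-¼ + I)/2 (V(w, I) = -5 + √(I - ¼)/2 = -5 + √(-¼ + I)/2)
L(K, F) = -10*K
-133 - 33*L(V(-4, -1), -6) = -133 - (-330)*(-5 + √(-1 + 4*(-1))/4) = -133 - (-330)*(-5 + √(-1 - 4)/4) = -133 - (-330)*(-5 + √(-5)/4) = -133 - (-330)*(-5 + (I*√5)/4) = -133 - (-330)*(-5 + I*√5/4) = -133 - 33*(50 - 5*I*√5/2) = -133 + (-1650 + 165*I*√5/2) = -1783 + 165*I*√5/2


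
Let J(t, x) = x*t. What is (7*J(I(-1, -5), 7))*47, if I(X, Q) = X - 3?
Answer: -9212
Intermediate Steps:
I(X, Q) = -3 + X
J(t, x) = t*x
(7*J(I(-1, -5), 7))*47 = (7*((-3 - 1)*7))*47 = (7*(-4*7))*47 = (7*(-28))*47 = -196*47 = -9212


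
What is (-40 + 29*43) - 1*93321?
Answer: -92114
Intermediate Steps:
(-40 + 29*43) - 1*93321 = (-40 + 1247) - 93321 = 1207 - 93321 = -92114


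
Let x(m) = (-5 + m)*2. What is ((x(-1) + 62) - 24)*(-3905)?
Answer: -101530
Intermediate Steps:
x(m) = -10 + 2*m
((x(-1) + 62) - 24)*(-3905) = (((-10 + 2*(-1)) + 62) - 24)*(-3905) = (((-10 - 2) + 62) - 24)*(-3905) = ((-12 + 62) - 24)*(-3905) = (50 - 24)*(-3905) = 26*(-3905) = -101530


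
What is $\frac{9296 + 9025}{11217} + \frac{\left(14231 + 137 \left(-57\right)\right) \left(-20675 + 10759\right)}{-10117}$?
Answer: $\frac{3554677141}{564589} \approx 6296.0$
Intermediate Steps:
$\frac{9296 + 9025}{11217} + \frac{\left(14231 + 137 \left(-57\right)\right) \left(-20675 + 10759\right)}{-10117} = 18321 \cdot \frac{1}{11217} + \left(14231 - 7809\right) \left(-9916\right) \left(- \frac{1}{10117}\right) = \frac{6107}{3739} + 6422 \left(-9916\right) \left(- \frac{1}{10117}\right) = \frac{6107}{3739} - - \frac{950456}{151} = \frac{6107}{3739} + \frac{950456}{151} = \frac{3554677141}{564589}$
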